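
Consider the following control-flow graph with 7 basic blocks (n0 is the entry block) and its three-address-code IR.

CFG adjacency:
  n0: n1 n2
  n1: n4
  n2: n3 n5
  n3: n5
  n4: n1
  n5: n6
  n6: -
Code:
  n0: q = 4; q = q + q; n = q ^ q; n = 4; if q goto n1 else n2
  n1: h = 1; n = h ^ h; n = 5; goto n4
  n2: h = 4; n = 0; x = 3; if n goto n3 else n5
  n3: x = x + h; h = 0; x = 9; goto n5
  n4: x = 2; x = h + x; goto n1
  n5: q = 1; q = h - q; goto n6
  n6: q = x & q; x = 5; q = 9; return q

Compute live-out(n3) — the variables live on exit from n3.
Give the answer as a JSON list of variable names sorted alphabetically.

Answer: ["h", "x"]

Working:
Block summaries:
  n0 def {n,q} use ∅
  n1 def {h,n} use ∅
  n2 def {h,n,x} use ∅
  n3 def {h,x} use {h,x}
  n4 def {x} use {h}
  n5 def {q} use {h}
  n6 def {q,x} use {q,x}

Live sets:
  n0: in=∅ out=∅
  n1: in=∅ out={h}
  n2: in=∅ out={h,x}
  n3: in={h,x} out={h,x}
  n4: in={h} out=∅
  n5: in={h,x} out={q,x}
  n6: in={q,x} out=∅

live-out(n3) = ["h", "x"]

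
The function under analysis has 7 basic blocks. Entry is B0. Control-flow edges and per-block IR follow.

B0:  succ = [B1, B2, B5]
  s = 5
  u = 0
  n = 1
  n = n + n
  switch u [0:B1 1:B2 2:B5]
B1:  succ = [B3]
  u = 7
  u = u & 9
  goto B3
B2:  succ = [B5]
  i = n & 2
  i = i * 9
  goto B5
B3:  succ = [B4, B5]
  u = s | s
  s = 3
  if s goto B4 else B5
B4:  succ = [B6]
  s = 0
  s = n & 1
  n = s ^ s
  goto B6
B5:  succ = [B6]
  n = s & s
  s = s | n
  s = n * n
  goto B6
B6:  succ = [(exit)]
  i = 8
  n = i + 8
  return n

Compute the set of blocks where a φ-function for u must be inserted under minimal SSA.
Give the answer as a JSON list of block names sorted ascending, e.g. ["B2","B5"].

idom tree: B1←B0 B2←B0 B3←B1 B4←B3 B5←B0 B6←B0
Dom∩ at merges:
  B5: preds {B0,B2,B3}: {B0} ∩ {B0,B2} ∩ {B0,B1,B3} = {B0}; idom=B0
  B6: preds {B4,B5}: {B0,B1,B3,B4} ∩ {B0,B5} = {B0}; idom=B0

DF walk-up:
  join B5 pred B0: · stop@B0
  join B5 pred B2: B2 stop@B0
  join B5 pred B3: B3→B1 stop@B0
  join B6 pred B4: B4→B3→B1 stop@B0
  join B6 pred B5: B5 stop@B0
  B0 → ∅
  B1 → {B5,B6}
  B2 → {B5}
  B3 → {B5,B6}
  B4 → {B6}
  B5 → {B6}
  B6 → ∅

φ for u: defs {B0,B1,B3}
  DF⁺ = {B5,B6}

Answer: ["B5", "B6"]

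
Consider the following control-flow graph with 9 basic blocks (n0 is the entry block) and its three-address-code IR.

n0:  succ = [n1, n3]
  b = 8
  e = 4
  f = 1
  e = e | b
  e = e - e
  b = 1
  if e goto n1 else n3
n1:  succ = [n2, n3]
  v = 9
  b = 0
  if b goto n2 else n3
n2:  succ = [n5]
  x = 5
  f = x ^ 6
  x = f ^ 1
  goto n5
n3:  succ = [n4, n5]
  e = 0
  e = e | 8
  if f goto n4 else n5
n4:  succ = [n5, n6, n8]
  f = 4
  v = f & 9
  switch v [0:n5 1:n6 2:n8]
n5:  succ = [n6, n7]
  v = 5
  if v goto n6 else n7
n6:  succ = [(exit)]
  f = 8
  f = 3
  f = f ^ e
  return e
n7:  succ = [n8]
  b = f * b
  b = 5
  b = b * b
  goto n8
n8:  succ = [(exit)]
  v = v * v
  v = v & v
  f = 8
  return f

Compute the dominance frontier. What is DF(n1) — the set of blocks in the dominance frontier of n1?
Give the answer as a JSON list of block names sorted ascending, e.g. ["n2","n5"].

Answer: ["n3", "n5"]

Derivation:
idom tree: n1←n0 n2←n1 n3←n0 n4←n3 n5←n0 n6←n0 n7←n5 n8←n0
Dom at joins:
  n3: preds {n0,n1}: {n0} ∩ {n0,n1} = {n0}; idom=n0
  n5: preds {n2,n3,n4}: {n0,n1,n2} ∩ {n0,n3} ∩ {n0,n3,n4} = {n0}; idom=n0
  n6: preds {n4,n5}: {n0,n3,n4} ∩ {n0,n5} = {n0}; idom=n0
  n8: preds {n4,n7}: {n0,n3,n4} ∩ {n0,n5,n7} = {n0}; idom=n0

Frontier:
  n3←n0: walk · to n0
  n3←n1: walk n1 to n0
  n5←n2: walk n2→n1 to n0
  n5←n3: walk n3 to n0
  n5←n4: walk n4→n3 to n0
  n6←n4: walk n4→n3 to n0
  n6←n5: walk n5 to n0
  n8←n4: walk n4→n3 to n0
  n8←n7: walk n7→n5 to n0
  DF(n0)=∅
  DF(n1)={n3,n5}
  DF(n2)={n5}
  DF(n3)={n5,n6,n8}
  DF(n4)={n5,n6,n8}
  DF(n5)={n6,n8}
  DF(n6)=∅
  DF(n7)={n8}
  DF(n8)=∅

DF(n1) = ["n3", "n5"]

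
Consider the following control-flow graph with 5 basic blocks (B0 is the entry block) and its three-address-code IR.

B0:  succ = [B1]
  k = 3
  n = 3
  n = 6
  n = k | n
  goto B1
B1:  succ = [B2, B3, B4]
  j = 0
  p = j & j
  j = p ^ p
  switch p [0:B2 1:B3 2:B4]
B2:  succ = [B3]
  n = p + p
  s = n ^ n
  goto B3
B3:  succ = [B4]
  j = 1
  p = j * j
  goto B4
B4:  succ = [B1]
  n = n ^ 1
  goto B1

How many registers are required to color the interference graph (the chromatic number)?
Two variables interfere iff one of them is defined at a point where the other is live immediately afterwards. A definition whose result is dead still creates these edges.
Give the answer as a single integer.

Per-block:
  B0: {k,n} / ∅
  B1: {j,p} / ∅
  B2: {n,s} / {p}
  B3: {j,p} / ∅
  B4: {n} / {n}

Liveness:
  B0: in=∅ out={n}
  B1: in={n} out={n,p}
  B2: in={p} out={n}
  B3: in={n} out={n}
  B4: in={n} out={n}

Interference:
  j↔{n,p}
  k↔{n}
  n↔{j,k,p,s}
  p↔{j,n}
  s↔{n}

Colouring:
  {j,n,p} pairwise interfere (3-clique) ⇒ χ ≥ 3
  assign j→R1 k→R1 n→R0 p→R2 s→R1 — no edge inside a register ⇒ χ ≤ 3
  χ = 3

Answer: 3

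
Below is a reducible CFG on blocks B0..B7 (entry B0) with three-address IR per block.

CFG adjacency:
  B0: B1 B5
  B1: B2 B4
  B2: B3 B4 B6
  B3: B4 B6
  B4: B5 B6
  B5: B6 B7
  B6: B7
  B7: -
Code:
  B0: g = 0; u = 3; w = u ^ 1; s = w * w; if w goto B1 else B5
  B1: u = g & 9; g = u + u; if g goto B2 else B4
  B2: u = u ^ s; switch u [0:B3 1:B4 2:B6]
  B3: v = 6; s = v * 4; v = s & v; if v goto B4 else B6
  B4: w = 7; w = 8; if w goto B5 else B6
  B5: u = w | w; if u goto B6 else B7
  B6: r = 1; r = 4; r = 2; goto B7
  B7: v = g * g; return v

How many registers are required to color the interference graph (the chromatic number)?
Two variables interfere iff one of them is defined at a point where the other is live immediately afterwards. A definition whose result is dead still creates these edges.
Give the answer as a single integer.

Block summaries:
  B0 def {g,s,u,w} use ∅
  B1 def {g,u} use {g}
  B2 def {u} use {s,u}
  B3 def {s,v} use ∅
  B4 def {w} use ∅
  B5 def {u} use {w}
  B6 def {r} use ∅
  B7 def {v} use {g}

Backward fixpoint:
  B0 li=∅ lo={g,s,w}
  B1 li={g,s} lo={g,s,u}
  B2 li={g,s,u} lo={g}
  B3 li={g} lo={g}
  B4 li={g} lo={g,w}
  B5 li={g,w} lo={g}
  B6 li={g} lo={g}
  B7 li={g} lo=∅

Conflict graph:
  g — {r,s,u,v,w}
  r — {g}
  s — {g,u,v,w}
  u — {g,s}
  v — {g,s}
  w — {g,s}

Colouring:
  lower bound: {g,s,u} mutually conflict ⇒ χ ≥ 3
  assign g→R0 r→R1 s→R1 u→R2 v→R2 w→R2 — no edge inside a register ⇒ χ ≤ 3
  χ = 3

Answer: 3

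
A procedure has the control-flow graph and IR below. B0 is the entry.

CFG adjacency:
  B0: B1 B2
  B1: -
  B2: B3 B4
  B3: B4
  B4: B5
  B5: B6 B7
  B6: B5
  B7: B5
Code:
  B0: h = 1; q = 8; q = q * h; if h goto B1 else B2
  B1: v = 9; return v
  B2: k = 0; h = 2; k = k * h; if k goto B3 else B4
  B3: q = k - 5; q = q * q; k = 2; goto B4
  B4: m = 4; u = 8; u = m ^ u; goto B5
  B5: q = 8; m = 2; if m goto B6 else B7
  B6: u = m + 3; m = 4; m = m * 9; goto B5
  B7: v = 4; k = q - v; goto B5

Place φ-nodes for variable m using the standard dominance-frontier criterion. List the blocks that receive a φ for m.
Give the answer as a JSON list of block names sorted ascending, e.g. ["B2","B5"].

Answer: ["B5"]

Analysis:
idom tree: B1←B0 B2←B0 B3←B2 B4←B2 B5←B4 B6←B5 B7←B5
Join-block Dom:
  B4: preds {B2,B3}: {B0,B2} ∩ {B0,B2,B3} = {B0,B2}; idom=B2
  B5: preds {B4,B6,B7}: {B0,B2,B4} ∩ {B0,B2,B4,B5,B6} ∩ {B0,B2,B4,B5,B7} = {B0,B2,B4}; idom=B4

DF derivation:
  B4←B2: walk · to B2
  B4←B3: walk B3 to B2
  B5←B4: walk · to B4
  B5←B6: walk B6→B5 to B4
  B5←B7: walk B7→B5 to B4
  DF(B0)=∅
  DF(B1)=∅
  DF(B2)=∅
  DF(B3)={B4}
  DF(B4)=∅
  DF(B5)={B5}
  DF(B6)={B5}
  DF(B7)={B5}

φ for m: defs {B4,B5,B6}
  DF⁺ = {B5}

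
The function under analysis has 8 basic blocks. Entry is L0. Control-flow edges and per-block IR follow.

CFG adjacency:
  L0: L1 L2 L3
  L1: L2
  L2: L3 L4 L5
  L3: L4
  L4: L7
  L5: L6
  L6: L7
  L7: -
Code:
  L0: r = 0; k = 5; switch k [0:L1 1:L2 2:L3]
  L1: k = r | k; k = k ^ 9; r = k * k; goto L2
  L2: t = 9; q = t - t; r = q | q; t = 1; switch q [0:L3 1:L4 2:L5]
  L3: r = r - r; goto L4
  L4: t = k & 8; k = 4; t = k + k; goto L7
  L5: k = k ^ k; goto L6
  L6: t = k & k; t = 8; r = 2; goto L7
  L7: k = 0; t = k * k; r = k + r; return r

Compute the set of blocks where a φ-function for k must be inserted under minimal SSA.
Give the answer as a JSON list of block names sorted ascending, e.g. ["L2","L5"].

idom tree: L1←L0 L2←L0 L3←L0 L4←L0 L5←L2 L6←L5 L7←L0
Dom∩ at merges:
  L2: preds {L0,L1}: {L0} ∩ {L0,L1} = {L0}; idom=L0
  L3: preds {L0,L2}: {L0} ∩ {L0,L2} = {L0}; idom=L0
  L4: preds {L2,L3}: {L0,L2} ∩ {L0,L3} = {L0}; idom=L0
  L7: preds {L4,L6}: {L0,L4} ∩ {L0,L2,L5,L6} = {L0}; idom=L0

DF walk-up:
  join L2 pred L0: · stop@L0
  join L2 pred L1: L1 stop@L0
  join L3 pred L0: · stop@L0
  join L3 pred L2: L2 stop@L0
  join L4 pred L2: L2 stop@L0
  join L4 pred L3: L3 stop@L0
  join L7 pred L4: L4 stop@L0
  join L7 pred L6: L6→L5→L2 stop@L0
  DF(L0)=∅
  DF(L1)={L2}
  DF(L2)={L3,L4,L7}
  DF(L3)={L4}
  DF(L4)={L7}
  DF(L5)={L7}
  DF(L6)={L7}
  DF(L7)=∅

φ for k: defs {L0,L1,L4,L5,L7}
  DF⁺ = {L2,L3,L4,L7}

Answer: ["L2", "L3", "L4", "L7"]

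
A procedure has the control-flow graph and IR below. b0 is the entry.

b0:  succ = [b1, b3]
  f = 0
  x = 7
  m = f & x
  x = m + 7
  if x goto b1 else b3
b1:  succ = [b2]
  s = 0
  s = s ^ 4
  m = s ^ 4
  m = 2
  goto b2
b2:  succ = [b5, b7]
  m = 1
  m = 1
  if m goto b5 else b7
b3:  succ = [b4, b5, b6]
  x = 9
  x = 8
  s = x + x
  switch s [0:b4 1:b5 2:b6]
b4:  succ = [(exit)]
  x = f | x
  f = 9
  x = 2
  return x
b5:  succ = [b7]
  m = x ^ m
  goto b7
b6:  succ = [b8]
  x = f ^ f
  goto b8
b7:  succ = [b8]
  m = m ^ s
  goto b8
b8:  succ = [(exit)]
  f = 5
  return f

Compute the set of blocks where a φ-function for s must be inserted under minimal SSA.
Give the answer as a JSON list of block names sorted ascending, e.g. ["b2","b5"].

idom tree: b1←b0 b2←b1 b3←b0 b4←b3 b5←b0 b6←b3 b7←b0 b8←b0
Dom at joins:
  b5: preds {b2,b3}: {b0,b1,b2} ∩ {b0,b3} = {b0}; idom=b0
  b7: preds {b2,b5}: {b0,b1,b2} ∩ {b0,b5} = {b0}; idom=b0
  b8: preds {b6,b7}: {b0,b3,b6} ∩ {b0,b7} = {b0}; idom=b0

Frontier:
  join b5 pred b2: b2→b1 stop@b0
  join b5 pred b3: b3 stop@b0
  join b7 pred b2: b2→b1 stop@b0
  join b7 pred b5: b5 stop@b0
  join b8 pred b6: b6→b3 stop@b0
  join b8 pred b7: b7 stop@b0
  b0: DF=∅
  b1: DF={b5,b7}
  b2: DF={b5,b7}
  b3: DF={b5,b8}
  b4: DF=∅
  b5: DF={b7}
  b6: DF={b8}
  b7: DF={b8}
  b8: DF=∅

φ for s: defs {b1,b3}
  DF⁺ = {b5,b7,b8}

Answer: ["b5", "b7", "b8"]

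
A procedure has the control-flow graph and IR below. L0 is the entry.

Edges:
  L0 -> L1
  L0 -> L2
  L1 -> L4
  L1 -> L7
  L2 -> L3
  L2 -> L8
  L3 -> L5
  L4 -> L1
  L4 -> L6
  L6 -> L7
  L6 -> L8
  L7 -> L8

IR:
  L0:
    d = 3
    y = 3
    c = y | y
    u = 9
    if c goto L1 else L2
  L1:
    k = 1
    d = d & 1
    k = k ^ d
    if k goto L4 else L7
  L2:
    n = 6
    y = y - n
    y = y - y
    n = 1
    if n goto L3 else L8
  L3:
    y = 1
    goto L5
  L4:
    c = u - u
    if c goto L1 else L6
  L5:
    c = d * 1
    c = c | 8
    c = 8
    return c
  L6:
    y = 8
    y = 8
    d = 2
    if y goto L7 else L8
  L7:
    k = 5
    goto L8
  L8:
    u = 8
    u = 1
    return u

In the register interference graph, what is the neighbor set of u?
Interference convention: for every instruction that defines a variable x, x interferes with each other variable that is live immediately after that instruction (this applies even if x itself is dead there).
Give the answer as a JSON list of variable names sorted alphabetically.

Block summaries:
  L0: {c,d,u,y} / ∅
  L1: {d,k} / {d}
  L2: {n,y} / {y}
  L3: {y} / ∅
  L4: {c} / {u}
  L5: {c} / {d}
  L6: {d,y} / ∅
  L7: {k} / ∅
  L8: {u} / ∅

Liveness:
  L0 li=∅ lo={d,u,y}
  L1 li={d,u} lo={d,u}
  L2 li={d,y} lo={d}
  L3 li={d} lo={d}
  L4 li={d,u} lo={d,u}
  L5 li={d} lo=∅
  L6 li=∅ lo=∅
  L7 li=∅ lo=∅
  L8 li=∅ lo=∅

Interfere edges:
  c — {d,u,y}
  d — {c,k,n,u,y}
  k — {d,u}
  n — {d,y}
  u — {c,d,k,y}
  y — {c,d,n,u}

N(u) = ["c", "d", "k", "y"]

Answer: ["c", "d", "k", "y"]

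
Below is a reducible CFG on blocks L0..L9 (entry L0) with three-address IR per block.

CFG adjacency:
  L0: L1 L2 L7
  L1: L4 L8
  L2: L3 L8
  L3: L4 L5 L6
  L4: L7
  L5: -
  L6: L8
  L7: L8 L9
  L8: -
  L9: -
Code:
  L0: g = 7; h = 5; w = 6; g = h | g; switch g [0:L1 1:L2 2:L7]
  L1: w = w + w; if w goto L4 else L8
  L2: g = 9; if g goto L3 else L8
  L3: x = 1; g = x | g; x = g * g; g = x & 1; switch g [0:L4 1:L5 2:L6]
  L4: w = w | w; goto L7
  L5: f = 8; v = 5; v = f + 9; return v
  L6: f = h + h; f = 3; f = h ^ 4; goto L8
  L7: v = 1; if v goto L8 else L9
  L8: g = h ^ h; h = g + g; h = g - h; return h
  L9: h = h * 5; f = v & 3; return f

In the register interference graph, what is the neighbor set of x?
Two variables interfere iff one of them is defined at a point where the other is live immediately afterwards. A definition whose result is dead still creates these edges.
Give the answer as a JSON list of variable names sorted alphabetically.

Answer: ["g", "h", "w"]

Working:
Block summaries:
  L0: def={g,h,w} ue=∅
  L1: def={w} ue={w}
  L2: def={g} ue=∅
  L3: def={g,x} ue={g}
  L4: def={w} ue={w}
  L5: def={f,v} ue=∅
  L6: def={f} ue={h}
  L7: def={v} ue=∅
  L8: def={g,h} ue={h}
  L9: def={f,h} ue={h,v}

Live sets:
  L0: in=∅ out={h,w}
  L1: in={h,w} out={h,w}
  L2: in={h,w} out={g,h,w}
  L3: in={g,h,w} out={h,w}
  L4: in={h,w} out={h}
  L5: in=∅ out=∅
  L6: in={h} out={h}
  L7: in={h} out={h,v}
  L8: in={h} out=∅
  L9: in={h,v} out=∅

Conflict graph:
  f — {h,v}
  g — {h,w,x}
  h — {f,g,v,w,x}
  v — {f,h}
  w — {g,h,x}
  x — {g,h,w}

N(x) = ["g", "h", "w"]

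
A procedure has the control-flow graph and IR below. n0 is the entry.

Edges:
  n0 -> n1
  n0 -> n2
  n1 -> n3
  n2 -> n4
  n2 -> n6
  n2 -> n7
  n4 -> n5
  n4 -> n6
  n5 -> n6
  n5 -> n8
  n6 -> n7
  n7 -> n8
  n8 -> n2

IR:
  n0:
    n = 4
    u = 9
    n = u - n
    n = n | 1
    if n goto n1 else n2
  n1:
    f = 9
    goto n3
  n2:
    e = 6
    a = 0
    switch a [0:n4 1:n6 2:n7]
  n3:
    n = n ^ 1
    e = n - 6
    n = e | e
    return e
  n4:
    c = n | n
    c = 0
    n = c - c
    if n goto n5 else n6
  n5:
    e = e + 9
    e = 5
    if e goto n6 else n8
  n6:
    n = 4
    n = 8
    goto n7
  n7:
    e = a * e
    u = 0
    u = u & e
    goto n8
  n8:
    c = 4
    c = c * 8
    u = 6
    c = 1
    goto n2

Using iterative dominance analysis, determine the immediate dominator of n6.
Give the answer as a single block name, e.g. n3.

Answer: n2

Analysis:
idom tree: n1←n0 n2←n0 n3←n1 n4←n2 n5←n4 n6←n2 n7←n2 n8←n2
Dom∩ at merges:
  n2: preds {n0,n8}: {n0} ∩ {n0,n2,n8} = {n0}; idom=n0
  n6: preds {n2,n4,n5}: {n0,n2} ∩ {n0,n2,n4} ∩ {n0,n2,n4,n5} = {n0,n2}; idom=n2
  n7: preds {n2,n6}: {n0,n2} ∩ {n0,n2,n6} = {n0,n2}; idom=n2
  n8: preds {n5,n7}: {n0,n2,n4,n5} ∩ {n0,n2,n7} = {n0,n2}; idom=n2

idom(n6) = n2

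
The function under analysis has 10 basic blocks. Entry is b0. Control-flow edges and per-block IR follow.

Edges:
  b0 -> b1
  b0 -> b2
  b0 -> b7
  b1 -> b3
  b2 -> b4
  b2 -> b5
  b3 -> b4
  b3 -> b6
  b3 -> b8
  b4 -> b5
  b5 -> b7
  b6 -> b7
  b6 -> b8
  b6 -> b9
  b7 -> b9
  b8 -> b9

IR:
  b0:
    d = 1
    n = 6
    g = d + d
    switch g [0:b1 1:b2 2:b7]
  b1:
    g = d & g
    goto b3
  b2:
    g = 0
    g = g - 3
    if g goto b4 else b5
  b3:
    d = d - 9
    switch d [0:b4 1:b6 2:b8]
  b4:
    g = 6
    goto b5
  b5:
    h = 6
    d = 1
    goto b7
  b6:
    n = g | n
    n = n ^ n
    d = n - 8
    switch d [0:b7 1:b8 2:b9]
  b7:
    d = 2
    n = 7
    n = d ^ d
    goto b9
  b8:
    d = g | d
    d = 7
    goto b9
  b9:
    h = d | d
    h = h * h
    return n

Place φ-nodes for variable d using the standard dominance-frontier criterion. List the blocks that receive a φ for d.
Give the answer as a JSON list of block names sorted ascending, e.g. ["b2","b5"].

idom tree: b1←b0 b2←b0 b3←b1 b4←b0 b5←b0 b6←b3 b7←b0 b8←b3 b9←b0
Dom∩ at merges:
  b4: preds {b2,b3}: {b0,b2} ∩ {b0,b1,b3} = {b0}; idom=b0
  b5: preds {b2,b4}: {b0,b2} ∩ {b0,b4} = {b0}; idom=b0
  b7: preds {b0,b5,b6}: {b0} ∩ {b0,b5} ∩ {b0,b1,b3,b6} = {b0}; idom=b0
  b8: preds {b3,b6}: {b0,b1,b3} ∩ {b0,b1,b3,b6} = {b0,b1,b3}; idom=b3
  b9: preds {b6,b7,b8}: {b0,b1,b3,b6} ∩ {b0,b7} ∩ {b0,b1,b3,b8} = {b0}; idom=b0

DF walk-up:
  b4←b2: walk b2 to b0
  b4←b3: walk b3→b1 to b0
  b5←b2: walk b2 to b0
  b5←b4: walk b4 to b0
  b7←b0: walk · to b0
  b7←b5: walk b5 to b0
  b7←b6: walk b6→b3→b1 to b0
  b8←b3: walk · to b3
  b8←b6: walk b6 to b3
  b9←b6: walk b6→b3→b1 to b0
  b9←b7: walk b7 to b0
  b9←b8: walk b8→b3→b1 to b0
  DF(b0)=∅
  DF(b1)={b4,b7,b9}
  DF(b2)={b4,b5}
  DF(b3)={b4,b7,b9}
  DF(b4)={b5}
  DF(b5)={b7}
  DF(b6)={b7,b8,b9}
  DF(b7)={b9}
  DF(b8)={b9}
  DF(b9)=∅

φ for d: defs {b0,b3,b5,b6,b7,b8}
  DF⁺ = {b4,b5,b7,b8,b9}

Answer: ["b4", "b5", "b7", "b8", "b9"]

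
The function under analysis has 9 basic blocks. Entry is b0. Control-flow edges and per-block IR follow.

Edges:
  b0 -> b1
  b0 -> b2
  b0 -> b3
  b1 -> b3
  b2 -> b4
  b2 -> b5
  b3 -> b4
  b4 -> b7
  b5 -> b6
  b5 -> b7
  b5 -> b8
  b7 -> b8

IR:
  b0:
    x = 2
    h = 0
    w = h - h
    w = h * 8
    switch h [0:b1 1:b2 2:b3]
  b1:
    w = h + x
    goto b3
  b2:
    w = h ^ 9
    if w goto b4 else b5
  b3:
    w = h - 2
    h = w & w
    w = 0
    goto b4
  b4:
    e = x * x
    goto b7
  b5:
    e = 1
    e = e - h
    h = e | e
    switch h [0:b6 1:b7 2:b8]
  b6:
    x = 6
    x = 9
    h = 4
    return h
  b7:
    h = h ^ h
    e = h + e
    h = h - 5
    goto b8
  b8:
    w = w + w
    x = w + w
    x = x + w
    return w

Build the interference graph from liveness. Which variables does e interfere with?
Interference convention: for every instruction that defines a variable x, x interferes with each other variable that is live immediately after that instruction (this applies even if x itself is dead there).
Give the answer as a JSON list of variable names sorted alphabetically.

def/use:
  b0: def={h,w,x} ue=∅
  b1: def={w} ue={h,x}
  b2: def={w} ue={h}
  b3: def={h,w} ue={h}
  b4: def={e} ue={x}
  b5: def={e,h} ue={h}
  b6: def={h,x} ue=∅
  b7: def={e,h} ue={e,h}
  b8: def={w,x} ue={w}

Backward fixpoint:
  b0: in=∅ out={h,x}
  b1: in={h,x} out={h,x}
  b2: in={h,x} out={h,w,x}
  b3: in={h,x} out={h,w,x}
  b4: in={h,w,x} out={e,h,w}
  b5: in={h,w} out={e,h,w}
  b6: in=∅ out=∅
  b7: in={e,h,w} out={w}
  b8: in={w} out=∅

Interfere edges:
  e: {h,w}
  h: {e,w,x}
  w: {e,h,x}
  x: {h,w}

N(e) = ["h", "w"]

Answer: ["h", "w"]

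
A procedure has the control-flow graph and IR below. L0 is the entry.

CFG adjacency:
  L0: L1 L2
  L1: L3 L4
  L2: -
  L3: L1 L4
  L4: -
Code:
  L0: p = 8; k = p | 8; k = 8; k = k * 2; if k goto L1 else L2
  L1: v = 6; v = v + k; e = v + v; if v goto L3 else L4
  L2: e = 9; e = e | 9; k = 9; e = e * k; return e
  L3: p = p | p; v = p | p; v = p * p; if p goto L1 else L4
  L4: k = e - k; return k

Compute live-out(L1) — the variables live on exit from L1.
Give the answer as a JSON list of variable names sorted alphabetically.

def/use:
  L0 def {k,p} use ∅
  L1 def {e,v} use {k}
  L2 def {e,k} use ∅
  L3 def {p,v} use {p}
  L4 def {k} use {e,k}

Live sets:
  L0: in=∅ out={k,p}
  L1: in={k,p} out={e,k,p}
  L2: in=∅ out=∅
  L3: in={e,k,p} out={e,k,p}
  L4: in={e,k} out=∅

live-out(L1) = ["e", "k", "p"]

Answer: ["e", "k", "p"]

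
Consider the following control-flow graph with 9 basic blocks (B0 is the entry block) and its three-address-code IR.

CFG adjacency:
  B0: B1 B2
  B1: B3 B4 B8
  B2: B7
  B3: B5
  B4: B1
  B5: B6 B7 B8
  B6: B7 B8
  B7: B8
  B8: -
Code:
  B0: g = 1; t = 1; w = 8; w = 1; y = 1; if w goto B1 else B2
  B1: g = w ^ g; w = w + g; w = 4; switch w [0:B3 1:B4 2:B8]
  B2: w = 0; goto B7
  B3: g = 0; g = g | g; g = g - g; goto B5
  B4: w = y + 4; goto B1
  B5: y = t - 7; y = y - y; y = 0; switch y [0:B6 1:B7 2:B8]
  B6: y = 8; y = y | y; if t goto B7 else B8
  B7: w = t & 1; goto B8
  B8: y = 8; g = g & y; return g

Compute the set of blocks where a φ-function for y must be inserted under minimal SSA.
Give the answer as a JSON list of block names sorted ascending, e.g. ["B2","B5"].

idom tree: B1←B0 B2←B0 B3←B1 B4←B1 B5←B3 B6←B5 B7←B0 B8←B0
Dom∩ at merges:
  B1: preds {B0,B4}: {B0} ∩ {B0,B1,B4} = {B0}; idom=B0
  B7: preds {B2,B5,B6}: {B0,B2} ∩ {B0,B1,B3,B5} ∩ {B0,B1,B3,B5,B6} = {B0}; idom=B0
  B8: preds {B1,B5,B6,B7}: {B0,B1} ∩ {B0,B1,B3,B5} ∩ {B0,B1,B3,B5,B6} ∩ {B0,B7} = {B0}; idom=B0

DF walk-up:
  B1←B0: walk · to B0
  B1←B4: walk B4→B1 to B0
  B7←B2: walk B2 to B0
  B7←B5: walk B5→B3→B1 to B0
  B7←B6: walk B6→B5→B3→B1 to B0
  B8←B1: walk B1 to B0
  B8←B5: walk B5→B3→B1 to B0
  B8←B6: walk B6→B5→B3→B1 to B0
  B8←B7: walk B7 to B0
  DF(B0)=∅
  DF(B1)={B1,B7,B8}
  DF(B2)={B7}
  DF(B3)={B7,B8}
  DF(B4)={B1}
  DF(B5)={B7,B8}
  DF(B6)={B7,B8}
  DF(B7)={B8}
  DF(B8)=∅

φ for y: defs {B0,B5,B6,B8}
  DF⁺ = {B7,B8}

Answer: ["B7", "B8"]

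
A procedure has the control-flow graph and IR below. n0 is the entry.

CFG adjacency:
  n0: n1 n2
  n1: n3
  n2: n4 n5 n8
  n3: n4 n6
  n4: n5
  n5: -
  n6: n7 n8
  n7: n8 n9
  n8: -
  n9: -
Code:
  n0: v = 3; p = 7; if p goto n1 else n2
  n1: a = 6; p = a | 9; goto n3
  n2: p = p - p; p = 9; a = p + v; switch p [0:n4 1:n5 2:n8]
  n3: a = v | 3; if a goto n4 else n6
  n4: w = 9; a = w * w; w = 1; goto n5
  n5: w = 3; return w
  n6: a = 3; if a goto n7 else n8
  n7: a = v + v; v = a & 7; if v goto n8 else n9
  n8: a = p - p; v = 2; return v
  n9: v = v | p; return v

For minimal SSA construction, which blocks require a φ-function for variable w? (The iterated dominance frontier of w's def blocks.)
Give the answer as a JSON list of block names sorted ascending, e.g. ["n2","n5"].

Answer: ["n5"]

Derivation:
idom tree: n1←n0 n2←n0 n3←n1 n4←n0 n5←n0 n6←n3 n7←n6 n8←n0 n9←n7
Dom at joins:
  n4: preds {n2,n3}: {n0,n2} ∩ {n0,n1,n3} = {n0}; idom=n0
  n5: preds {n2,n4}: {n0,n2} ∩ {n0,n4} = {n0}; idom=n0
  n8: preds {n2,n6,n7}: {n0,n2} ∩ {n0,n1,n3,n6} ∩ {n0,n1,n3,n6,n7} = {n0}; idom=n0

Frontier:
  n4←n2: walk n2 to n0
  n4←n3: walk n3→n1 to n0
  n5←n2: walk n2 to n0
  n5←n4: walk n4 to n0
  n8←n2: walk n2 to n0
  n8←n6: walk n6→n3→n1 to n0
  n8←n7: walk n7→n6→n3→n1 to n0
  n0 → ∅
  n1 → {n4,n8}
  n2 → {n4,n5,n8}
  n3 → {n4,n8}
  n4 → {n5}
  n5 → ∅
  n6 → {n8}
  n7 → {n8}
  n8 → ∅
  n9 → ∅

φ for w: defs {n4,n5}
  DF⁺ = {n5}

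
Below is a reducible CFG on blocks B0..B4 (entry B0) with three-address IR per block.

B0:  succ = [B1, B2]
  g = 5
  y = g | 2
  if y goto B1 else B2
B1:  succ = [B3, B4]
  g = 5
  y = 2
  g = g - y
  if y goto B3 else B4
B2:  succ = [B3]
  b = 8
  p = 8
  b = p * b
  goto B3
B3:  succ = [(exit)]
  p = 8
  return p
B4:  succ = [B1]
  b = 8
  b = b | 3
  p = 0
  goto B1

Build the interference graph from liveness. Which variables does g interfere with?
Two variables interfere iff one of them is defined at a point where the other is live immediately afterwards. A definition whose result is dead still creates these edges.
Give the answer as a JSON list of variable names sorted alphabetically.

Answer: ["y"]

Derivation:
def/use:
  B0 def {g,y} use ∅
  B1 def {g,y} use ∅
  B2 def {b,p} use ∅
  B3 def {p} use ∅
  B4 def {b,p} use ∅

Liveness:
  live B0: ∅→∅
  live B1: ∅→∅
  live B2: ∅→∅
  live B3: ∅→∅
  live B4: ∅→∅

Interference:
  b: {p}
  g: {y}
  p: {b}
  y: {g}

N(g) = ["y"]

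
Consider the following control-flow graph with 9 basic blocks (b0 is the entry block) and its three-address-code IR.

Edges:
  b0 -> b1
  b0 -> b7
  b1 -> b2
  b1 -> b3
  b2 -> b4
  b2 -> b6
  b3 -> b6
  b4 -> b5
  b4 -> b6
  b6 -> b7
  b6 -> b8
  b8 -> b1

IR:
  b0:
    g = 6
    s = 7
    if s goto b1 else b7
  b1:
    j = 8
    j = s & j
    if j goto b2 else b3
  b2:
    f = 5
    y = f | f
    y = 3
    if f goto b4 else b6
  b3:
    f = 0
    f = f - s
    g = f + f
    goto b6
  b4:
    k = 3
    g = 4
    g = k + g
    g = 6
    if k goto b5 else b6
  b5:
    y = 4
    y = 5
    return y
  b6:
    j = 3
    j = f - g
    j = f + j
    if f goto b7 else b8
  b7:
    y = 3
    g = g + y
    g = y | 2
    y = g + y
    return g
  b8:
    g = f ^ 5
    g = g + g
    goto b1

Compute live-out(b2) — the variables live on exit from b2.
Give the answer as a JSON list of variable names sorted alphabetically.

Block summaries:
  b0: {g,s} / ∅
  b1: {j} / {s}
  b2: {f,y} / ∅
  b3: {f,g} / {s}
  b4: {g,k} / ∅
  b5: {y} / ∅
  b6: {j} / {f,g}
  b7: {g,y} / {g}
  b8: {g} / {f}

Liveness:
  b0 li=∅ lo={g,s}
  b1 li={g,s} lo={g,s}
  b2 li={g,s} lo={f,g,s}
  b3 li={s} lo={f,g,s}
  b4 li={f,s} lo={f,g,s}
  b5 li=∅ lo=∅
  b6 li={f,g,s} lo={f,g,s}
  b7 li={g} lo=∅
  b8 li={f,s} lo={g,s}

live-out(b2) = ["f", "g", "s"]

Answer: ["f", "g", "s"]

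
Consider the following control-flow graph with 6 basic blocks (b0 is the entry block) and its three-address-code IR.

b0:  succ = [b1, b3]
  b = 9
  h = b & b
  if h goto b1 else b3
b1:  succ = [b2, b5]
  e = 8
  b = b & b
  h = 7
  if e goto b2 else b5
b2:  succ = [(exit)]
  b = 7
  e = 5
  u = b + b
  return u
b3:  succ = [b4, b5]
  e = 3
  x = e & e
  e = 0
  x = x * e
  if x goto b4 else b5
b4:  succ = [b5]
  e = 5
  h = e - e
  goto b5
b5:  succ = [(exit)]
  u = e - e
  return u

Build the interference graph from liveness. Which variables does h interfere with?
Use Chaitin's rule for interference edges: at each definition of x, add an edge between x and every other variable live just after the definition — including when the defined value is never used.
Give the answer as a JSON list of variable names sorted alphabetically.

Per-block:
  b0: def={b,h} ue=∅
  b1: def={b,e,h} ue={b}
  b2: def={b,e,u} ue=∅
  b3: def={e,x} ue=∅
  b4: def={e,h} ue=∅
  b5: def={u} ue={e}

Live sets:
  b0: in=∅ out={b}
  b1: in={b} out={e}
  b2: in=∅ out=∅
  b3: in=∅ out={e}
  b4: in=∅ out={e}
  b5: in={e} out=∅

Interfere edges:
  b — {e,h}
  e — {b,h,x}
  h — {b,e}
  u — ∅
  x — {e}

N(h) = ["b", "e"]

Answer: ["b", "e"]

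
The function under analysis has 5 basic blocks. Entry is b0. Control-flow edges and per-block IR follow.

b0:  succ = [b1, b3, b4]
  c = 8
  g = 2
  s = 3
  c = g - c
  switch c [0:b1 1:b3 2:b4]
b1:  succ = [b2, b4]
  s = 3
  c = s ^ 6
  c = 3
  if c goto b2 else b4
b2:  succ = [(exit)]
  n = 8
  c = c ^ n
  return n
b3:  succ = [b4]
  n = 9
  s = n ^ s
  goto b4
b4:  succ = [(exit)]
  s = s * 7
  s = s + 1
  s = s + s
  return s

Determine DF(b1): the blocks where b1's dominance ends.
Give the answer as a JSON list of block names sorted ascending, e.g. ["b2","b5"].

Answer: ["b4"]

Working:
idom tree: b1←b0 b2←b1 b3←b0 b4←b0
Dom at joins:
  b4: preds {b0,b1,b3}: {b0} ∩ {b0,b1} ∩ {b0,b3} = {b0}; idom=b0

Frontier:
  join b4 pred b0: · stop@b0
  join b4 pred b1: b1 stop@b0
  join b4 pred b3: b3 stop@b0
  b0 → ∅
  b1 → {b4}
  b2 → ∅
  b3 → {b4}
  b4 → ∅

DF(b1) = ["b4"]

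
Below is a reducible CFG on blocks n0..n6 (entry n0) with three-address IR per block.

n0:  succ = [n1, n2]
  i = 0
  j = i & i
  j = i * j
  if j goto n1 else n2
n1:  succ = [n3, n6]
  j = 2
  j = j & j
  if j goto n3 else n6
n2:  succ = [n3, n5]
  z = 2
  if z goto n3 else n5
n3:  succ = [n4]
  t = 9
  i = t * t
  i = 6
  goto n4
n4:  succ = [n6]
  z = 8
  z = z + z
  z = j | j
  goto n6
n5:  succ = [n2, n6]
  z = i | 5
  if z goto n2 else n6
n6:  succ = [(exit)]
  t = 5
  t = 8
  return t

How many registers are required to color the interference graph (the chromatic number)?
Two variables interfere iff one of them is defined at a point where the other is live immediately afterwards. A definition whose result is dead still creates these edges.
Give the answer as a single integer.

Per-block:
  n0 def {i,j} use ∅
  n1 def {j} use ∅
  n2 def {z} use ∅
  n3 def {i,t} use ∅
  n4 def {z} use {j}
  n5 def {z} use {i}
  n6 def {t} use ∅

Liveness:
  n0: in=∅ out={i,j}
  n1: in=∅ out={j}
  n2: in={i,j} out={i,j}
  n3: in={j} out={j}
  n4: in={j} out=∅
  n5: in={i,j} out={i,j}
  n6: in=∅ out=∅

Interfere edges:
  i — {j,z}
  j — {i,t,z}
  t — {j}
  z — {i,j}

Chromatic number:
  {i,j,z} pairwise interfere (3-clique) ⇒ χ ≥ 3
  assign i→r1 j→r0 t→r1 z→r2 — no edge inside a register ⇒ χ ≤ 3
  χ = 3

Answer: 3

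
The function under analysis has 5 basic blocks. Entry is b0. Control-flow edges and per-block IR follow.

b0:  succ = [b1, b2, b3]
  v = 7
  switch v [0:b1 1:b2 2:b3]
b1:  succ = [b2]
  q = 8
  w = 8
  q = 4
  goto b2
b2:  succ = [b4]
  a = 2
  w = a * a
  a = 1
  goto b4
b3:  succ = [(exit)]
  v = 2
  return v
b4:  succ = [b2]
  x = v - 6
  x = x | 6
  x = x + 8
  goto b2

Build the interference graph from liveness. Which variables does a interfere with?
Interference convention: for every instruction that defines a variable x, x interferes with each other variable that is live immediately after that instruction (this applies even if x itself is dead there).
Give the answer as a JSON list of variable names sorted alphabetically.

Answer: ["v"]

Analysis:
def/use:
  b0: {v} / ∅
  b1: {q,w} / ∅
  b2: {a,w} / ∅
  b3: {v} / ∅
  b4: {x} / {v}

Backward fixpoint:
  live b0: ∅→{v}
  live b1: {v}→{v}
  live b2: {v}→{v}
  live b3: ∅→∅
  live b4: {v}→{v}

Interfere edges:
  a: {v}
  q: {v}
  v: {a,q,w,x}
  w: {v}
  x: {v}

N(a) = ["v"]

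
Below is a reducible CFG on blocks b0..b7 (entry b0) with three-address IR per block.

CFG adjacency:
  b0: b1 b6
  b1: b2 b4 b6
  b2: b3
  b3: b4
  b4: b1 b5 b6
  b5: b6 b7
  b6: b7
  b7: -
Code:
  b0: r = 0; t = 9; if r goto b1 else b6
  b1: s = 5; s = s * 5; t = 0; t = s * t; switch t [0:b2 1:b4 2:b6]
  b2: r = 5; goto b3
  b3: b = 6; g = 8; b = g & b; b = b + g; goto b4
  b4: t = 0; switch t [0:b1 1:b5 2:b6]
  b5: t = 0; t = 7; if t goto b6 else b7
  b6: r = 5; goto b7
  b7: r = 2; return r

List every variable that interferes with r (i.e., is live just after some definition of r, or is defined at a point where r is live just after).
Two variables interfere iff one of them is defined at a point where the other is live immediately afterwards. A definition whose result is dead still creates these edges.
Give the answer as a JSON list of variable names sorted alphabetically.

Answer: ["t"]

Derivation:
Per-block:
  b0: {r,t} / ∅
  b1: {s,t} / ∅
  b2: {r} / ∅
  b3: {b,g} / ∅
  b4: {t} / ∅
  b5: {t} / ∅
  b6: {r} / ∅
  b7: {r} / ∅

Liveness:
  b0: in=∅ out=∅
  b1: in=∅ out=∅
  b2: in=∅ out=∅
  b3: in=∅ out=∅
  b4: in=∅ out=∅
  b5: in=∅ out=∅
  b6: in=∅ out=∅
  b7: in=∅ out=∅

Interfere edges:
  b↔{g}
  g↔{b}
  r↔{t}
  s↔{t}
  t↔{r,s}

N(r) = ["t"]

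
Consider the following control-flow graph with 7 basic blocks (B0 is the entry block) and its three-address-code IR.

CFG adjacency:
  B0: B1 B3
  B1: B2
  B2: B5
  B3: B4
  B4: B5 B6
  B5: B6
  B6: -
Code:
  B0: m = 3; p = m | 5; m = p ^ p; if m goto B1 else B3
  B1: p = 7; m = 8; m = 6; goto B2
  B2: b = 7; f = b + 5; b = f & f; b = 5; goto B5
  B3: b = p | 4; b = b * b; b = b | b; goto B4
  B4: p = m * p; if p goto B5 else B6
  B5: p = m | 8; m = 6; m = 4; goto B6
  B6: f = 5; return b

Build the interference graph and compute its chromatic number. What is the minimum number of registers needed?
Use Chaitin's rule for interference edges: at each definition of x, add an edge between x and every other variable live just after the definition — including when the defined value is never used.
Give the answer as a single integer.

Answer: 3

Derivation:
def/use:
  B0: {m,p} / ∅
  B1: {m,p} / ∅
  B2: {b,f} / ∅
  B3: {b} / {p}
  B4: {p} / {m,p}
  B5: {m,p} / {m}
  B6: {f} / {b}

Liveness:
  live B0: ∅→{m,p}
  live B1: ∅→{m}
  live B2: {m}→{b,m}
  live B3: {m,p}→{b,m,p}
  live B4: {b,m,p}→{b,m}
  live B5: {b,m}→{b}
  live B6: {b}→∅

Conflict graph:
  b↔{f,m,p}
  f↔{b,m}
  m↔{b,f,p}
  p↔{b,m}

Chromatic number:
  {b,f,m} pairwise interfere (3-clique) ⇒ χ ≥ 3
  3-colouring: c0={b}  c1={m}  c2={f,p}
  χ = 3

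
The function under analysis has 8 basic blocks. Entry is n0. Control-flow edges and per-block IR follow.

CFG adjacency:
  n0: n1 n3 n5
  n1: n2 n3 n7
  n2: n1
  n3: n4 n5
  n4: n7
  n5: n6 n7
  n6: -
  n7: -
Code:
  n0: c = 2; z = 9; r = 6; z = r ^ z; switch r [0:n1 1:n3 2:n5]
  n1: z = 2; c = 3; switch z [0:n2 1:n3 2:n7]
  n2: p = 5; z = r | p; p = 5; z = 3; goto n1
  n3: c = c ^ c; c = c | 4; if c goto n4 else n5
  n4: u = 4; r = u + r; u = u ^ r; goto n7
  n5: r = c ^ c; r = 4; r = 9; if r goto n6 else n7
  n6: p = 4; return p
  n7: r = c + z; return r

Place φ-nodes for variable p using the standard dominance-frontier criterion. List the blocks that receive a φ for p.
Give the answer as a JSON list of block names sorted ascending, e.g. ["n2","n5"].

idom tree: n1←n0 n2←n1 n3←n0 n4←n3 n5←n0 n6←n5 n7←n0
Dom∩ at merges:
  n1: preds {n0,n2}: {n0} ∩ {n0,n1,n2} = {n0}; idom=n0
  n3: preds {n0,n1}: {n0} ∩ {n0,n1} = {n0}; idom=n0
  n5: preds {n0,n3}: {n0} ∩ {n0,n3} = {n0}; idom=n0
  n7: preds {n1,n4,n5}: {n0,n1} ∩ {n0,n3,n4} ∩ {n0,n5} = {n0}; idom=n0

Frontier:
  n1←n0: walk · to n0
  n1←n2: walk n2→n1 to n0
  n3←n0: walk · to n0
  n3←n1: walk n1 to n0
  n5←n0: walk · to n0
  n5←n3: walk n3 to n0
  n7←n1: walk n1 to n0
  n7←n4: walk n4→n3 to n0
  n7←n5: walk n5 to n0
  n0 → ∅
  n1 → {n1,n3,n7}
  n2 → {n1}
  n3 → {n5,n7}
  n4 → {n7}
  n5 → {n7}
  n6 → ∅
  n7 → ∅

φ for p: defs {n2,n6}
  DF⁺ = {n1,n3,n5,n7}

Answer: ["n1", "n3", "n5", "n7"]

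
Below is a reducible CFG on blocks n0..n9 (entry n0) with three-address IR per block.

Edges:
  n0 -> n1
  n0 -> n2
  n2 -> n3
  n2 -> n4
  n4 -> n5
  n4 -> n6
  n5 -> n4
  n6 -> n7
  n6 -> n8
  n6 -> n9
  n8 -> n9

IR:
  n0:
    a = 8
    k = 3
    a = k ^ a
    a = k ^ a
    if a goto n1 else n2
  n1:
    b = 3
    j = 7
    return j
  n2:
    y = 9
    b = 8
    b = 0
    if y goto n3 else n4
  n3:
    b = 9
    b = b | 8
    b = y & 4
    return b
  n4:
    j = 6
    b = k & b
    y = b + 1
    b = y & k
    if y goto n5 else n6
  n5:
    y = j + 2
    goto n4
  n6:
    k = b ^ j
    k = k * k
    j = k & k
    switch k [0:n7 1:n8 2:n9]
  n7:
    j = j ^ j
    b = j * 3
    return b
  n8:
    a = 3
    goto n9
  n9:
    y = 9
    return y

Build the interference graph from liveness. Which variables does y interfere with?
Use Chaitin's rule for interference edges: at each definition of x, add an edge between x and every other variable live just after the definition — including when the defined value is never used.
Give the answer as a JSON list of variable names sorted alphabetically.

def/use:
  n0 def {a,k} use ∅
  n1 def {b,j} use ∅
  n2 def {b,y} use ∅
  n3 def {b} use {y}
  n4 def {b,j,y} use {b,k}
  n5 def {y} use {j}
  n6 def {j,k} use {b,j}
  n7 def {b,j} use {j}
  n8 def {a} use ∅
  n9 def {y} use ∅

Live sets:
  n0 li=∅ lo={k}
  n1 li=∅ lo=∅
  n2 li={k} lo={b,k,y}
  n3 li={y} lo=∅
  n4 li={b,k} lo={b,j,k}
  n5 li={b,j,k} lo={b,k}
  n6 li={b,j} lo={j}
  n7 li={j} lo=∅
  n8 li=∅ lo=∅
  n9 li=∅ lo=∅

Interfere edges:
  a↔{k}
  b↔{j,k,y}
  j↔{b,k,y}
  k↔{a,b,j,y}
  y↔{b,j,k}

N(y) = ["b", "j", "k"]

Answer: ["b", "j", "k"]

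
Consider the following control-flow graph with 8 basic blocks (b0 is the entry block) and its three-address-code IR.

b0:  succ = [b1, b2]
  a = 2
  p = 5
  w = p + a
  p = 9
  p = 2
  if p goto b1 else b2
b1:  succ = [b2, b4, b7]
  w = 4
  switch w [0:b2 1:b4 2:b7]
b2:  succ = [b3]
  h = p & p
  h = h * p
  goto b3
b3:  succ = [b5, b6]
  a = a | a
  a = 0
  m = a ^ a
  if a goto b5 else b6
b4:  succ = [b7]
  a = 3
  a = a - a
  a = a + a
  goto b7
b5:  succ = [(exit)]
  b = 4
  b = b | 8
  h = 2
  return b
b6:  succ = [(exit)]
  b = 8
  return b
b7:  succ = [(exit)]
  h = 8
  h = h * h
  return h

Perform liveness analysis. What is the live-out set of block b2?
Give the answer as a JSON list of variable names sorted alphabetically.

Answer: ["a"]

Working:
Block summaries:
  b0: {a,p,w} / ∅
  b1: {w} / ∅
  b2: {h} / {p}
  b3: {a,m} / {a}
  b4: {a} / ∅
  b5: {b,h} / ∅
  b6: {b} / ∅
  b7: {h} / ∅

Liveness:
  b0: in=∅ out={a,p}
  b1: in={a,p} out={a,p}
  b2: in={a,p} out={a}
  b3: in={a} out=∅
  b4: in=∅ out=∅
  b5: in=∅ out=∅
  b6: in=∅ out=∅
  b7: in=∅ out=∅

live-out(b2) = ["a"]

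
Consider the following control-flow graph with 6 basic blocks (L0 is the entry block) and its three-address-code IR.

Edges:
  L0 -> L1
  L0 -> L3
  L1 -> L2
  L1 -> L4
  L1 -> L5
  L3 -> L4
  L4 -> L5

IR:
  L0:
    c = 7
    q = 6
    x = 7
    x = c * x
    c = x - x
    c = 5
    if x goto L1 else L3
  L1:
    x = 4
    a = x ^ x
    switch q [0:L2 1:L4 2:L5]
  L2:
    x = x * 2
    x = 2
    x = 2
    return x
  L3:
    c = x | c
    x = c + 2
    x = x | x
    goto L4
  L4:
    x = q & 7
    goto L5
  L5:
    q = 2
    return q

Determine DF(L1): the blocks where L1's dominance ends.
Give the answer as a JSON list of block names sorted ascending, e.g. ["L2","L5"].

idom tree: L1←L0 L2←L1 L3←L0 L4←L0 L5←L0
Dom at joins:
  L4: preds {L1,L3}: {L0,L1} ∩ {L0,L3} = {L0}; idom=L0
  L5: preds {L1,L4}: {L0,L1} ∩ {L0,L4} = {L0}; idom=L0

DF walk-up:
  join L4 pred L1: L1 stop@L0
  join L4 pred L3: L3 stop@L0
  join L5 pred L1: L1 stop@L0
  join L5 pred L4: L4 stop@L0
  L0 → ∅
  L1 → {L4,L5}
  L2 → ∅
  L3 → {L4}
  L4 → {L5}
  L5 → ∅

DF(L1) = ["L4", "L5"]

Answer: ["L4", "L5"]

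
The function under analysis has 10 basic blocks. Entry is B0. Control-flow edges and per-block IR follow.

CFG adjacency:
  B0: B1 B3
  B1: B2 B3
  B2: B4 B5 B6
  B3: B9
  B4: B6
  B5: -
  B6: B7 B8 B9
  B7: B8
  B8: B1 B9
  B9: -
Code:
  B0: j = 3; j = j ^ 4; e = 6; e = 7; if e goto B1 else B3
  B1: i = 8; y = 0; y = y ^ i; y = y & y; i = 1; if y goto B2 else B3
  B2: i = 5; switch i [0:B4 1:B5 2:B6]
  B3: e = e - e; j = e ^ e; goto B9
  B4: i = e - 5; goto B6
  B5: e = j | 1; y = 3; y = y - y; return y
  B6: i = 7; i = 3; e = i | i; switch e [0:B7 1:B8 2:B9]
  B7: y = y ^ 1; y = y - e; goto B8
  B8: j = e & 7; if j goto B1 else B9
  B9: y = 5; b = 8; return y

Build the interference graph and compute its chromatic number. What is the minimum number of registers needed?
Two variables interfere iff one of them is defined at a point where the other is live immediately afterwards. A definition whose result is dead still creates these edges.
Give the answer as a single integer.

Answer: 4

Working:
def/use:
  B0: {e,j} / ∅
  B1: {i,y} / ∅
  B2: {i} / ∅
  B3: {e,j} / {e}
  B4: {i} / {e}
  B5: {e,y} / {j}
  B6: {e,i} / ∅
  B7: {y} / {e,y}
  B8: {j} / {e}
  B9: {b,y} / ∅

Live sets:
  live B0: ∅→{e,j}
  live B1: {e,j}→{e,j,y}
  live B2: {e,j,y}→{e,j,y}
  live B3: {e}→∅
  live B4: {e,y}→{y}
  live B5: {j}→∅
  live B6: {y}→{e,y}
  live B7: {e,y}→{e}
  live B8: {e}→{e,j}
  live B9: ∅→∅

Interference:
  b↔{y}
  e↔{i,j,y}
  i↔{e,j,y}
  j↔{e,i,y}
  y↔{b,e,i,j}

Colouring:
  {e,i,j,y} pairwise interfere (4-clique) ⇒ χ ≥ 4
  4-colouring: c0={y}  c1={b,e}  c2={i}  c3={j}
  χ = 4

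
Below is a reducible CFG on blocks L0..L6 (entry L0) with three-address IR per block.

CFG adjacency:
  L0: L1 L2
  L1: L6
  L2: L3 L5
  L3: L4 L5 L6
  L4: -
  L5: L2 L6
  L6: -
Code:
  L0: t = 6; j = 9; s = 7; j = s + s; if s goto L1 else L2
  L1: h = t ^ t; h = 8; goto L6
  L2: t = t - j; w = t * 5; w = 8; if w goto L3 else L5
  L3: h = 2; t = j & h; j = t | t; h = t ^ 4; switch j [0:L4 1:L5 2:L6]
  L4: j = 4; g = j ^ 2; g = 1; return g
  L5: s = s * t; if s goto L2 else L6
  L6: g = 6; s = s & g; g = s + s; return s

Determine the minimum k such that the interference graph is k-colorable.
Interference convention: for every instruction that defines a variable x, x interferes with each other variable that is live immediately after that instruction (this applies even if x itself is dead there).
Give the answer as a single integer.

Answer: 4

Derivation:
Block summaries:
  L0: {j,s,t} / ∅
  L1: {h} / {t}
  L2: {t,w} / {j,t}
  L3: {h,j,t} / {j}
  L4: {g,j} / ∅
  L5: {s} / {s,t}
  L6: {g,s} / {s}

Liveness:
  L0 li=∅ lo={j,s,t}
  L1 li={s,t} lo={s}
  L2 li={j,s,t} lo={j,s,t}
  L3 li={j,s} lo={j,s,t}
  L4 li=∅ lo=∅
  L5 li={j,s,t} lo={j,s,t}
  L6 li={s} lo=∅

Conflict graph:
  g: {s}
  h: {j,s,t}
  j: {h,s,t,w}
  s: {g,h,j,t,w}
  t: {h,j,s,w}
  w: {j,s,t}

Registers:
  {h,j,s,t} pairwise interfere (4-clique) ⇒ χ ≥ 4
  4-colouring: R0={s}  R1={g,j}  R2={t}  R3={h,w}
  χ = 4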